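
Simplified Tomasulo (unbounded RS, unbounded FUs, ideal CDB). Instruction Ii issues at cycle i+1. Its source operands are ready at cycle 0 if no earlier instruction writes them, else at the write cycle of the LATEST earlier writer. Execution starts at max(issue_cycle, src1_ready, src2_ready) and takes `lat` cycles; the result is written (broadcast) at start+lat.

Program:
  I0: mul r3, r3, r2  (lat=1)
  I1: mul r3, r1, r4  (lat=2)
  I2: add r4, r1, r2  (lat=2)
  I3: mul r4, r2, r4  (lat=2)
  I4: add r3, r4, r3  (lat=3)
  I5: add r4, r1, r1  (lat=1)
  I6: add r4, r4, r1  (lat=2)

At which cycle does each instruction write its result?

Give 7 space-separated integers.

I0 mul r3: issue@1 deps=(None,None) exec_start@1 write@2
I1 mul r3: issue@2 deps=(None,None) exec_start@2 write@4
I2 add r4: issue@3 deps=(None,None) exec_start@3 write@5
I3 mul r4: issue@4 deps=(None,2) exec_start@5 write@7
I4 add r3: issue@5 deps=(3,1) exec_start@7 write@10
I5 add r4: issue@6 deps=(None,None) exec_start@6 write@7
I6 add r4: issue@7 deps=(5,None) exec_start@7 write@9

Answer: 2 4 5 7 10 7 9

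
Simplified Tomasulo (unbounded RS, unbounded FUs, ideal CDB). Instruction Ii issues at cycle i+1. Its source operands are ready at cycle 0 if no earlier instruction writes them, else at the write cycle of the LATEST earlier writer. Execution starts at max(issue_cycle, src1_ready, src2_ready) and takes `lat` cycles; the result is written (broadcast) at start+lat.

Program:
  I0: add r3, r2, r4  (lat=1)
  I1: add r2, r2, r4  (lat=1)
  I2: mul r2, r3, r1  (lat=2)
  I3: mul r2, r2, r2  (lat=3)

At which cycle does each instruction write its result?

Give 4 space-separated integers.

I0 add r3: issue@1 deps=(None,None) exec_start@1 write@2
I1 add r2: issue@2 deps=(None,None) exec_start@2 write@3
I2 mul r2: issue@3 deps=(0,None) exec_start@3 write@5
I3 mul r2: issue@4 deps=(2,2) exec_start@5 write@8

Answer: 2 3 5 8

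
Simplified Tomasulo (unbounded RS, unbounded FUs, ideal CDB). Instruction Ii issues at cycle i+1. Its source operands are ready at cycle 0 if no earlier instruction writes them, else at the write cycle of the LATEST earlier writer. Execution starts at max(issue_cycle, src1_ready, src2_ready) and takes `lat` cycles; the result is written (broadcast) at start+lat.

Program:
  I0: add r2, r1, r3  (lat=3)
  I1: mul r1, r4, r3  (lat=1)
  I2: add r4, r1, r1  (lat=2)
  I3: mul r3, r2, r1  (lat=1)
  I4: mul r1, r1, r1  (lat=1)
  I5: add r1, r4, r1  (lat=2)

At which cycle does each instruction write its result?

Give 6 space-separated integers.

Answer: 4 3 5 5 6 8

Derivation:
I0 add r2: issue@1 deps=(None,None) exec_start@1 write@4
I1 mul r1: issue@2 deps=(None,None) exec_start@2 write@3
I2 add r4: issue@3 deps=(1,1) exec_start@3 write@5
I3 mul r3: issue@4 deps=(0,1) exec_start@4 write@5
I4 mul r1: issue@5 deps=(1,1) exec_start@5 write@6
I5 add r1: issue@6 deps=(2,4) exec_start@6 write@8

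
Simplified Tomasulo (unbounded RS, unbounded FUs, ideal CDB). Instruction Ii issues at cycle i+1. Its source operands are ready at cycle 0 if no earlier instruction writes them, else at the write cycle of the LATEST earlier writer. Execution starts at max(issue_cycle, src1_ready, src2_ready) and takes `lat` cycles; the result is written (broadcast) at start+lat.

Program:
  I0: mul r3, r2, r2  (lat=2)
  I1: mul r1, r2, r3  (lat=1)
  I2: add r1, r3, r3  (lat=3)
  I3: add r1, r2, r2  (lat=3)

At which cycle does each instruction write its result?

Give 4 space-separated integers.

I0 mul r3: issue@1 deps=(None,None) exec_start@1 write@3
I1 mul r1: issue@2 deps=(None,0) exec_start@3 write@4
I2 add r1: issue@3 deps=(0,0) exec_start@3 write@6
I3 add r1: issue@4 deps=(None,None) exec_start@4 write@7

Answer: 3 4 6 7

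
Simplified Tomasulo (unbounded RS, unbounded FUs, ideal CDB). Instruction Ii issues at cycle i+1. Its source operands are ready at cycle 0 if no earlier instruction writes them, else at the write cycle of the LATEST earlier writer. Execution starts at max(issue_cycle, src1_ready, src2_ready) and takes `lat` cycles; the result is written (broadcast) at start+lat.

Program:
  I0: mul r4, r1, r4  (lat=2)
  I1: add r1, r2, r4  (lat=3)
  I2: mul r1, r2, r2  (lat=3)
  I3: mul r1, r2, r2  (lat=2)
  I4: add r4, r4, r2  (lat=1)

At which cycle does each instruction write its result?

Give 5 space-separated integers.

Answer: 3 6 6 6 6

Derivation:
I0 mul r4: issue@1 deps=(None,None) exec_start@1 write@3
I1 add r1: issue@2 deps=(None,0) exec_start@3 write@6
I2 mul r1: issue@3 deps=(None,None) exec_start@3 write@6
I3 mul r1: issue@4 deps=(None,None) exec_start@4 write@6
I4 add r4: issue@5 deps=(0,None) exec_start@5 write@6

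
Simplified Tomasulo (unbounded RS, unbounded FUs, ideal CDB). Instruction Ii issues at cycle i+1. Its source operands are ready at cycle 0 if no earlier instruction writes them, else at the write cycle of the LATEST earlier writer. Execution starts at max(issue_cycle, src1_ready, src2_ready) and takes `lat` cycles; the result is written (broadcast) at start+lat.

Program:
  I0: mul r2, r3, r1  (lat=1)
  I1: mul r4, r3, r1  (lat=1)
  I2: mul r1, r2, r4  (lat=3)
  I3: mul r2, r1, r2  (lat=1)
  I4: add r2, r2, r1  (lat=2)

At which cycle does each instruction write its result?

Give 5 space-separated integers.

Answer: 2 3 6 7 9

Derivation:
I0 mul r2: issue@1 deps=(None,None) exec_start@1 write@2
I1 mul r4: issue@2 deps=(None,None) exec_start@2 write@3
I2 mul r1: issue@3 deps=(0,1) exec_start@3 write@6
I3 mul r2: issue@4 deps=(2,0) exec_start@6 write@7
I4 add r2: issue@5 deps=(3,2) exec_start@7 write@9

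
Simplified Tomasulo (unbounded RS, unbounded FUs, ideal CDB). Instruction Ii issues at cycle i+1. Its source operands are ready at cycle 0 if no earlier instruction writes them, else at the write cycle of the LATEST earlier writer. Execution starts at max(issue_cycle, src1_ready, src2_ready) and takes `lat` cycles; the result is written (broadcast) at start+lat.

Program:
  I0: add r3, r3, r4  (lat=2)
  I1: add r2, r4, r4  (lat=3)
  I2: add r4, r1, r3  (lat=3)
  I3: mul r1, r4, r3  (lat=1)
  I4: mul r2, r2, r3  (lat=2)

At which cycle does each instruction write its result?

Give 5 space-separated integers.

I0 add r3: issue@1 deps=(None,None) exec_start@1 write@3
I1 add r2: issue@2 deps=(None,None) exec_start@2 write@5
I2 add r4: issue@3 deps=(None,0) exec_start@3 write@6
I3 mul r1: issue@4 deps=(2,0) exec_start@6 write@7
I4 mul r2: issue@5 deps=(1,0) exec_start@5 write@7

Answer: 3 5 6 7 7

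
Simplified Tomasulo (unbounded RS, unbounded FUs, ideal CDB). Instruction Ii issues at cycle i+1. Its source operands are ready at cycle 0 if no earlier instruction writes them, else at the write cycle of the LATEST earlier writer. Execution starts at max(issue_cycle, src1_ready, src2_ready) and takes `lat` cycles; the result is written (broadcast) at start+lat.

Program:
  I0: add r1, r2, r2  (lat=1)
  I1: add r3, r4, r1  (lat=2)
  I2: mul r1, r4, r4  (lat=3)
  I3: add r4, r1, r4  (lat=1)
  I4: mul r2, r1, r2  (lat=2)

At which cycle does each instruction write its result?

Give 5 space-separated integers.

Answer: 2 4 6 7 8

Derivation:
I0 add r1: issue@1 deps=(None,None) exec_start@1 write@2
I1 add r3: issue@2 deps=(None,0) exec_start@2 write@4
I2 mul r1: issue@3 deps=(None,None) exec_start@3 write@6
I3 add r4: issue@4 deps=(2,None) exec_start@6 write@7
I4 mul r2: issue@5 deps=(2,None) exec_start@6 write@8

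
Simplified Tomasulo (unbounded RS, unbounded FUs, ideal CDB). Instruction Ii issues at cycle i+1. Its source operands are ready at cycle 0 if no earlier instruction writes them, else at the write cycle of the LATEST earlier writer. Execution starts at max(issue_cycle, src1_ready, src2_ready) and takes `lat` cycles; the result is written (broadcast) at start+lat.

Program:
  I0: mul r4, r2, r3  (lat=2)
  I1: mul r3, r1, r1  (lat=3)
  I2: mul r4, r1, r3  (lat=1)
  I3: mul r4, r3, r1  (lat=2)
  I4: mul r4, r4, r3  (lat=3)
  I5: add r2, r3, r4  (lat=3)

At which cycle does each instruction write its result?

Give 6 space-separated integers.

Answer: 3 5 6 7 10 13

Derivation:
I0 mul r4: issue@1 deps=(None,None) exec_start@1 write@3
I1 mul r3: issue@2 deps=(None,None) exec_start@2 write@5
I2 mul r4: issue@3 deps=(None,1) exec_start@5 write@6
I3 mul r4: issue@4 deps=(1,None) exec_start@5 write@7
I4 mul r4: issue@5 deps=(3,1) exec_start@7 write@10
I5 add r2: issue@6 deps=(1,4) exec_start@10 write@13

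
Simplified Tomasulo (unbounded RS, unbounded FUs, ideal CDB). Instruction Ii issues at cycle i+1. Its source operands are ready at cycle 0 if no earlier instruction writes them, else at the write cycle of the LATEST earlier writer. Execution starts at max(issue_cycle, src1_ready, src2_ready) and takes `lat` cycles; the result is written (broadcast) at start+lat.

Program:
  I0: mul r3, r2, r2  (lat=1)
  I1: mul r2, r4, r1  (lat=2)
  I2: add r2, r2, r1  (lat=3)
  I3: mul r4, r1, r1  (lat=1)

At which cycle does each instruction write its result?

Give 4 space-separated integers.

I0 mul r3: issue@1 deps=(None,None) exec_start@1 write@2
I1 mul r2: issue@2 deps=(None,None) exec_start@2 write@4
I2 add r2: issue@3 deps=(1,None) exec_start@4 write@7
I3 mul r4: issue@4 deps=(None,None) exec_start@4 write@5

Answer: 2 4 7 5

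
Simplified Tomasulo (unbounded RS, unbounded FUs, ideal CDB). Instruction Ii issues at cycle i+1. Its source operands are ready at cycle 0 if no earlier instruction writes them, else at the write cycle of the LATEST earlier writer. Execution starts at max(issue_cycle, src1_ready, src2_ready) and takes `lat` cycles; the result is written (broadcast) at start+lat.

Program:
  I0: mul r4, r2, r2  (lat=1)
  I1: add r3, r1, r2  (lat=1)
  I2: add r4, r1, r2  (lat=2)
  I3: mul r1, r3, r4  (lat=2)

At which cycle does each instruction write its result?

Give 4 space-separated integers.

I0 mul r4: issue@1 deps=(None,None) exec_start@1 write@2
I1 add r3: issue@2 deps=(None,None) exec_start@2 write@3
I2 add r4: issue@3 deps=(None,None) exec_start@3 write@5
I3 mul r1: issue@4 deps=(1,2) exec_start@5 write@7

Answer: 2 3 5 7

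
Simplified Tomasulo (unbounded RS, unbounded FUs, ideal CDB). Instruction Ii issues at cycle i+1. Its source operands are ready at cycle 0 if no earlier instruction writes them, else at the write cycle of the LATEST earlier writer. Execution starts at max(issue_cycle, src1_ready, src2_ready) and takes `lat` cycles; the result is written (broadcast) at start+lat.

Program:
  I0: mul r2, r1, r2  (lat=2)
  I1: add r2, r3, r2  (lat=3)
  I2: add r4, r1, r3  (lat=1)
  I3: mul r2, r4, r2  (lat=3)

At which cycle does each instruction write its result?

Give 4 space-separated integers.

I0 mul r2: issue@1 deps=(None,None) exec_start@1 write@3
I1 add r2: issue@2 deps=(None,0) exec_start@3 write@6
I2 add r4: issue@3 deps=(None,None) exec_start@3 write@4
I3 mul r2: issue@4 deps=(2,1) exec_start@6 write@9

Answer: 3 6 4 9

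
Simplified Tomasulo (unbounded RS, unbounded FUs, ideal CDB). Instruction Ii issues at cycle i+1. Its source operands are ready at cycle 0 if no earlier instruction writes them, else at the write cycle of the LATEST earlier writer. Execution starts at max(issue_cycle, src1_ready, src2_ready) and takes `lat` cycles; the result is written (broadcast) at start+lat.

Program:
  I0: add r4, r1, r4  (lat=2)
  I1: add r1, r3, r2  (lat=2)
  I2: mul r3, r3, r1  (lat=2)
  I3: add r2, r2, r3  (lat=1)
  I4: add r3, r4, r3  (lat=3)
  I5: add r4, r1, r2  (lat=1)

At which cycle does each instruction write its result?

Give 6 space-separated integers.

I0 add r4: issue@1 deps=(None,None) exec_start@1 write@3
I1 add r1: issue@2 deps=(None,None) exec_start@2 write@4
I2 mul r3: issue@3 deps=(None,1) exec_start@4 write@6
I3 add r2: issue@4 deps=(None,2) exec_start@6 write@7
I4 add r3: issue@5 deps=(0,2) exec_start@6 write@9
I5 add r4: issue@6 deps=(1,3) exec_start@7 write@8

Answer: 3 4 6 7 9 8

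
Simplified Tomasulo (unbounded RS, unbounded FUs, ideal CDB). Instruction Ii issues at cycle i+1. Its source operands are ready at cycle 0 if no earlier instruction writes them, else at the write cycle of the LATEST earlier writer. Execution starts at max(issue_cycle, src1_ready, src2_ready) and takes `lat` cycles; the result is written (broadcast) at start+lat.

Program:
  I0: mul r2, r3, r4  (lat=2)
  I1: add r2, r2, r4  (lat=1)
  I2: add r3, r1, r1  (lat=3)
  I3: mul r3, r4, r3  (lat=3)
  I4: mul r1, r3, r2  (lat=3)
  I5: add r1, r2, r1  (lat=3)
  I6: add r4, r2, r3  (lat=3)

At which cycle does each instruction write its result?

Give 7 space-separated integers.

Answer: 3 4 6 9 12 15 12

Derivation:
I0 mul r2: issue@1 deps=(None,None) exec_start@1 write@3
I1 add r2: issue@2 deps=(0,None) exec_start@3 write@4
I2 add r3: issue@3 deps=(None,None) exec_start@3 write@6
I3 mul r3: issue@4 deps=(None,2) exec_start@6 write@9
I4 mul r1: issue@5 deps=(3,1) exec_start@9 write@12
I5 add r1: issue@6 deps=(1,4) exec_start@12 write@15
I6 add r4: issue@7 deps=(1,3) exec_start@9 write@12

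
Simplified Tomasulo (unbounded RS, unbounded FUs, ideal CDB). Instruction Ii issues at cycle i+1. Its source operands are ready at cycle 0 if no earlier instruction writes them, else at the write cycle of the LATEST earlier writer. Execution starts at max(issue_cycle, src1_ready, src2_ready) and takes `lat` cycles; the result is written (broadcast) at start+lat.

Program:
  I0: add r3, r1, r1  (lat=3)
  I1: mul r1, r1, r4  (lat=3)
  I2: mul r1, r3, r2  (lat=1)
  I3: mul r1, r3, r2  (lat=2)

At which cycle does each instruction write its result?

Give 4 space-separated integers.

I0 add r3: issue@1 deps=(None,None) exec_start@1 write@4
I1 mul r1: issue@2 deps=(None,None) exec_start@2 write@5
I2 mul r1: issue@3 deps=(0,None) exec_start@4 write@5
I3 mul r1: issue@4 deps=(0,None) exec_start@4 write@6

Answer: 4 5 5 6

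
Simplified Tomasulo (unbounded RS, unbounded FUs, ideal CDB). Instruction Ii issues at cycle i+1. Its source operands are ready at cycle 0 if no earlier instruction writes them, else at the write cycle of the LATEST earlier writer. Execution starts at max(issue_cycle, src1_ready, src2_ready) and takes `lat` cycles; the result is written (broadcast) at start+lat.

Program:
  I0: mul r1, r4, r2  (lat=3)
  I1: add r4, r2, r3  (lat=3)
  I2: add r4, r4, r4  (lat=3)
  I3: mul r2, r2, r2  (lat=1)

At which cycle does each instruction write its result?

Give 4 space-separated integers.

I0 mul r1: issue@1 deps=(None,None) exec_start@1 write@4
I1 add r4: issue@2 deps=(None,None) exec_start@2 write@5
I2 add r4: issue@3 deps=(1,1) exec_start@5 write@8
I3 mul r2: issue@4 deps=(None,None) exec_start@4 write@5

Answer: 4 5 8 5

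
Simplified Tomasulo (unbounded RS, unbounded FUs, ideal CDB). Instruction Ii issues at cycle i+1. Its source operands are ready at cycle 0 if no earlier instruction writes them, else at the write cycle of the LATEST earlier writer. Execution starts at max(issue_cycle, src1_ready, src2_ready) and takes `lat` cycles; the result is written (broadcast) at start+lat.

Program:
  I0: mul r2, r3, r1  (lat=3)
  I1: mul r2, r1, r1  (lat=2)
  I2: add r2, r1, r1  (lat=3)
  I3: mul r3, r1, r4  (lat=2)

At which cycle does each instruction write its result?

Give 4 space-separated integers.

I0 mul r2: issue@1 deps=(None,None) exec_start@1 write@4
I1 mul r2: issue@2 deps=(None,None) exec_start@2 write@4
I2 add r2: issue@3 deps=(None,None) exec_start@3 write@6
I3 mul r3: issue@4 deps=(None,None) exec_start@4 write@6

Answer: 4 4 6 6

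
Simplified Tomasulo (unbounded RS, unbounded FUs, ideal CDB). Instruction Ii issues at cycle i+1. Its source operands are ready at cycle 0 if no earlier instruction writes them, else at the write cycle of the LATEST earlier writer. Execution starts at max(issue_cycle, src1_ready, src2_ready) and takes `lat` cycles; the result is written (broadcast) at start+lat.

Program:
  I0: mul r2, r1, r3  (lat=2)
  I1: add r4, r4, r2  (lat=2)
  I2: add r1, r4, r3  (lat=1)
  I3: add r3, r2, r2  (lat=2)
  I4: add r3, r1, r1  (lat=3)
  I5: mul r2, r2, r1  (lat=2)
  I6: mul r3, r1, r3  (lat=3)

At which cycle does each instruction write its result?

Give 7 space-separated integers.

I0 mul r2: issue@1 deps=(None,None) exec_start@1 write@3
I1 add r4: issue@2 deps=(None,0) exec_start@3 write@5
I2 add r1: issue@3 deps=(1,None) exec_start@5 write@6
I3 add r3: issue@4 deps=(0,0) exec_start@4 write@6
I4 add r3: issue@5 deps=(2,2) exec_start@6 write@9
I5 mul r2: issue@6 deps=(0,2) exec_start@6 write@8
I6 mul r3: issue@7 deps=(2,4) exec_start@9 write@12

Answer: 3 5 6 6 9 8 12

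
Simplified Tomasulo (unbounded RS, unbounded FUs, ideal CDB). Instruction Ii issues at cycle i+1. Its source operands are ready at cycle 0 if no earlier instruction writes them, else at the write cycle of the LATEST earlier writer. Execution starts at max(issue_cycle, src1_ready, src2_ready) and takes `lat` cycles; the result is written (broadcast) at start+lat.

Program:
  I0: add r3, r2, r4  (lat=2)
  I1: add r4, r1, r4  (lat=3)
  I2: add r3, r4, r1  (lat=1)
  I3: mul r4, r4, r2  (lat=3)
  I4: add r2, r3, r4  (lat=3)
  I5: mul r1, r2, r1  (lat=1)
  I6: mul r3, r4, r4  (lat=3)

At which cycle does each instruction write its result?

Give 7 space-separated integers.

I0 add r3: issue@1 deps=(None,None) exec_start@1 write@3
I1 add r4: issue@2 deps=(None,None) exec_start@2 write@5
I2 add r3: issue@3 deps=(1,None) exec_start@5 write@6
I3 mul r4: issue@4 deps=(1,None) exec_start@5 write@8
I4 add r2: issue@5 deps=(2,3) exec_start@8 write@11
I5 mul r1: issue@6 deps=(4,None) exec_start@11 write@12
I6 mul r3: issue@7 deps=(3,3) exec_start@8 write@11

Answer: 3 5 6 8 11 12 11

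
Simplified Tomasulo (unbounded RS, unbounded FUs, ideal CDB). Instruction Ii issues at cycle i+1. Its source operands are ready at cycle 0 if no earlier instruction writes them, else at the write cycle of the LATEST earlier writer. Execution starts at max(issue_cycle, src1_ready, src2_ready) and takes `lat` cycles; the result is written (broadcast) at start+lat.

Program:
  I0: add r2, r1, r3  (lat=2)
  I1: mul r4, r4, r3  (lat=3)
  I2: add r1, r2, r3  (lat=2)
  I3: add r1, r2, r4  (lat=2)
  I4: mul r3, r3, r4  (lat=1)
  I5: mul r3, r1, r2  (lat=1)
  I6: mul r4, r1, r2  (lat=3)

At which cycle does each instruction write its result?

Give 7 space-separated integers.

Answer: 3 5 5 7 6 8 10

Derivation:
I0 add r2: issue@1 deps=(None,None) exec_start@1 write@3
I1 mul r4: issue@2 deps=(None,None) exec_start@2 write@5
I2 add r1: issue@3 deps=(0,None) exec_start@3 write@5
I3 add r1: issue@4 deps=(0,1) exec_start@5 write@7
I4 mul r3: issue@5 deps=(None,1) exec_start@5 write@6
I5 mul r3: issue@6 deps=(3,0) exec_start@7 write@8
I6 mul r4: issue@7 deps=(3,0) exec_start@7 write@10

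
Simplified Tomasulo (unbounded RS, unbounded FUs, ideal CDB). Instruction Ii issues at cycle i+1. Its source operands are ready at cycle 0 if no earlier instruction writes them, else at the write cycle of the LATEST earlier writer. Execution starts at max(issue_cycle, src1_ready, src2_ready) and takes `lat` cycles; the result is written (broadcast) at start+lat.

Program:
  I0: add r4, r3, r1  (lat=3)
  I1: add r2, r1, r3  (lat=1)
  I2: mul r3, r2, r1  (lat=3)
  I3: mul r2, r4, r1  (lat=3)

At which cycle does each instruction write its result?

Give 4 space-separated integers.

I0 add r4: issue@1 deps=(None,None) exec_start@1 write@4
I1 add r2: issue@2 deps=(None,None) exec_start@2 write@3
I2 mul r3: issue@3 deps=(1,None) exec_start@3 write@6
I3 mul r2: issue@4 deps=(0,None) exec_start@4 write@7

Answer: 4 3 6 7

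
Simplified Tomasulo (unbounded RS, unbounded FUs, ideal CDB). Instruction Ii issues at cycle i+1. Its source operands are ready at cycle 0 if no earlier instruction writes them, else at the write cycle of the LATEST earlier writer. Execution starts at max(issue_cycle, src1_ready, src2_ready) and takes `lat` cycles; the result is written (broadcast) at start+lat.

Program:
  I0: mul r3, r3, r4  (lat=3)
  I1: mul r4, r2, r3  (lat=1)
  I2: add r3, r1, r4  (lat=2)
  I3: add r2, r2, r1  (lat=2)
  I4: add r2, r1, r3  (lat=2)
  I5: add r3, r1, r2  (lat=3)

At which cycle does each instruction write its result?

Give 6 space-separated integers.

Answer: 4 5 7 6 9 12

Derivation:
I0 mul r3: issue@1 deps=(None,None) exec_start@1 write@4
I1 mul r4: issue@2 deps=(None,0) exec_start@4 write@5
I2 add r3: issue@3 deps=(None,1) exec_start@5 write@7
I3 add r2: issue@4 deps=(None,None) exec_start@4 write@6
I4 add r2: issue@5 deps=(None,2) exec_start@7 write@9
I5 add r3: issue@6 deps=(None,4) exec_start@9 write@12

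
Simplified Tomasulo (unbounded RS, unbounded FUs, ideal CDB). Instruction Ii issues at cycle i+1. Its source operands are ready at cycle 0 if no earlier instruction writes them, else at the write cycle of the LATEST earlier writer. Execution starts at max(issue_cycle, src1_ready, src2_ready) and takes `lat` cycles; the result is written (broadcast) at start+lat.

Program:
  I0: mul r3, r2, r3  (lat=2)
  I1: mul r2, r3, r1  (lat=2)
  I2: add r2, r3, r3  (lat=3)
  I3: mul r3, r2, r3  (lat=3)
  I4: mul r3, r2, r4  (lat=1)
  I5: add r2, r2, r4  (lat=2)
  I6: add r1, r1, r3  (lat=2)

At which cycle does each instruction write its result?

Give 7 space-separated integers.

Answer: 3 5 6 9 7 8 9

Derivation:
I0 mul r3: issue@1 deps=(None,None) exec_start@1 write@3
I1 mul r2: issue@2 deps=(0,None) exec_start@3 write@5
I2 add r2: issue@3 deps=(0,0) exec_start@3 write@6
I3 mul r3: issue@4 deps=(2,0) exec_start@6 write@9
I4 mul r3: issue@5 deps=(2,None) exec_start@6 write@7
I5 add r2: issue@6 deps=(2,None) exec_start@6 write@8
I6 add r1: issue@7 deps=(None,4) exec_start@7 write@9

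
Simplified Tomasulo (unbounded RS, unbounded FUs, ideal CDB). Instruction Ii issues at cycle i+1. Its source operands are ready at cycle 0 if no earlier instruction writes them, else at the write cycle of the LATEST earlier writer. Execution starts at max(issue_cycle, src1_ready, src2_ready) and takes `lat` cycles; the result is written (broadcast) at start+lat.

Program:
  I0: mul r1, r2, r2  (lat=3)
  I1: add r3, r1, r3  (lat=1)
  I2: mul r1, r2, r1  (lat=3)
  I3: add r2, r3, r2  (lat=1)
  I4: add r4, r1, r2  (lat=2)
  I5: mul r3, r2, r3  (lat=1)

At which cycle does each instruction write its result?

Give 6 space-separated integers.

Answer: 4 5 7 6 9 7

Derivation:
I0 mul r1: issue@1 deps=(None,None) exec_start@1 write@4
I1 add r3: issue@2 deps=(0,None) exec_start@4 write@5
I2 mul r1: issue@3 deps=(None,0) exec_start@4 write@7
I3 add r2: issue@4 deps=(1,None) exec_start@5 write@6
I4 add r4: issue@5 deps=(2,3) exec_start@7 write@9
I5 mul r3: issue@6 deps=(3,1) exec_start@6 write@7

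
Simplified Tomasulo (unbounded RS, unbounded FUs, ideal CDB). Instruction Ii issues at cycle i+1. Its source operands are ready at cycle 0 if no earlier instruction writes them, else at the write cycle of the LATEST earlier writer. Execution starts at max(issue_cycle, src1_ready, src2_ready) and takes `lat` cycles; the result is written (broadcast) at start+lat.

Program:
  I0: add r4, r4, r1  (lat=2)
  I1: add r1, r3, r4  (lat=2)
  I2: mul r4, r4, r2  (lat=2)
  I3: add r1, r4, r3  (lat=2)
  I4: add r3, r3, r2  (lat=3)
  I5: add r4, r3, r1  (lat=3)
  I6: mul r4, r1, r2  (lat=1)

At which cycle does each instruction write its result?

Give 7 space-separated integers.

I0 add r4: issue@1 deps=(None,None) exec_start@1 write@3
I1 add r1: issue@2 deps=(None,0) exec_start@3 write@5
I2 mul r4: issue@3 deps=(0,None) exec_start@3 write@5
I3 add r1: issue@4 deps=(2,None) exec_start@5 write@7
I4 add r3: issue@5 deps=(None,None) exec_start@5 write@8
I5 add r4: issue@6 deps=(4,3) exec_start@8 write@11
I6 mul r4: issue@7 deps=(3,None) exec_start@7 write@8

Answer: 3 5 5 7 8 11 8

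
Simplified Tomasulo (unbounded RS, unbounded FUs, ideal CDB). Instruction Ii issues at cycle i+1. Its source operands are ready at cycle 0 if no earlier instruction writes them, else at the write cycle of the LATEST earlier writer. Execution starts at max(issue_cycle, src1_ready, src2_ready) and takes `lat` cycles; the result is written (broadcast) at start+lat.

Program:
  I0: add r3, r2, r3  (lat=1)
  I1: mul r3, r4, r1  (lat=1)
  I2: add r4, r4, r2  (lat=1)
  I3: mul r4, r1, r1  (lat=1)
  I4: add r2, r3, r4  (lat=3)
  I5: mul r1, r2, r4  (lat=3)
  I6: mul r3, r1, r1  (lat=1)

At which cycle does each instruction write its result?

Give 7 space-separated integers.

Answer: 2 3 4 5 8 11 12

Derivation:
I0 add r3: issue@1 deps=(None,None) exec_start@1 write@2
I1 mul r3: issue@2 deps=(None,None) exec_start@2 write@3
I2 add r4: issue@3 deps=(None,None) exec_start@3 write@4
I3 mul r4: issue@4 deps=(None,None) exec_start@4 write@5
I4 add r2: issue@5 deps=(1,3) exec_start@5 write@8
I5 mul r1: issue@6 deps=(4,3) exec_start@8 write@11
I6 mul r3: issue@7 deps=(5,5) exec_start@11 write@12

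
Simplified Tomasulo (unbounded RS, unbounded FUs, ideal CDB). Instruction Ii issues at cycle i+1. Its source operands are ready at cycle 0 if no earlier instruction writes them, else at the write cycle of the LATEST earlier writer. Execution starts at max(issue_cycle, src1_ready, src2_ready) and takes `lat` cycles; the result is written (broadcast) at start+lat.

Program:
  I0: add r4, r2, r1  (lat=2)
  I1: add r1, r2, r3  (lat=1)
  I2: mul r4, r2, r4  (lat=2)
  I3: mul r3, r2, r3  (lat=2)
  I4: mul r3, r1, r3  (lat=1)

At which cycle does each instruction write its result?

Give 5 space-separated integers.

Answer: 3 3 5 6 7

Derivation:
I0 add r4: issue@1 deps=(None,None) exec_start@1 write@3
I1 add r1: issue@2 deps=(None,None) exec_start@2 write@3
I2 mul r4: issue@3 deps=(None,0) exec_start@3 write@5
I3 mul r3: issue@4 deps=(None,None) exec_start@4 write@6
I4 mul r3: issue@5 deps=(1,3) exec_start@6 write@7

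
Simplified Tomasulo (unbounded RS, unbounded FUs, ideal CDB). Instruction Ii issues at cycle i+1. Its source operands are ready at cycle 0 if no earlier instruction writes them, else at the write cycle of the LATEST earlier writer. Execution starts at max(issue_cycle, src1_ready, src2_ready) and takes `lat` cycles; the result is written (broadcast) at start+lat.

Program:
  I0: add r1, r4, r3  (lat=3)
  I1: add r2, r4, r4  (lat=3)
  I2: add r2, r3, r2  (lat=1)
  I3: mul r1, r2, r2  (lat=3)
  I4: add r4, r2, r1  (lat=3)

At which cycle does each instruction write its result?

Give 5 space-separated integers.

I0 add r1: issue@1 deps=(None,None) exec_start@1 write@4
I1 add r2: issue@2 deps=(None,None) exec_start@2 write@5
I2 add r2: issue@3 deps=(None,1) exec_start@5 write@6
I3 mul r1: issue@4 deps=(2,2) exec_start@6 write@9
I4 add r4: issue@5 deps=(2,3) exec_start@9 write@12

Answer: 4 5 6 9 12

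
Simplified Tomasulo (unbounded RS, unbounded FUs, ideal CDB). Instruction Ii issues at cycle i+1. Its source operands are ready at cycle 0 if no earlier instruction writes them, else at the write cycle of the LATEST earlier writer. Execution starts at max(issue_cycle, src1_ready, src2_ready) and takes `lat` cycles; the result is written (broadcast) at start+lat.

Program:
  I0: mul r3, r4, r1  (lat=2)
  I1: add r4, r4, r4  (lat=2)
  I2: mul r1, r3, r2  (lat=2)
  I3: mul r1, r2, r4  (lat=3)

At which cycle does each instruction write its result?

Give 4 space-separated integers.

Answer: 3 4 5 7

Derivation:
I0 mul r3: issue@1 deps=(None,None) exec_start@1 write@3
I1 add r4: issue@2 deps=(None,None) exec_start@2 write@4
I2 mul r1: issue@3 deps=(0,None) exec_start@3 write@5
I3 mul r1: issue@4 deps=(None,1) exec_start@4 write@7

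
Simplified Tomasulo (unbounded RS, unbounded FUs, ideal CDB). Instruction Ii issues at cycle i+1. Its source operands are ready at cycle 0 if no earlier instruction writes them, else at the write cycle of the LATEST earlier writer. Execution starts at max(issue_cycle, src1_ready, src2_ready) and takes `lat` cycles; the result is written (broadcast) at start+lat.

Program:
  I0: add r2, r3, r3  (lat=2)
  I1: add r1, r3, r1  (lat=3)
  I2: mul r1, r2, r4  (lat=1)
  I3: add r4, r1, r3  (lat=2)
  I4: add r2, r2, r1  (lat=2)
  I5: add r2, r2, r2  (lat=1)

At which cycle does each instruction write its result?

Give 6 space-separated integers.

Answer: 3 5 4 6 7 8

Derivation:
I0 add r2: issue@1 deps=(None,None) exec_start@1 write@3
I1 add r1: issue@2 deps=(None,None) exec_start@2 write@5
I2 mul r1: issue@3 deps=(0,None) exec_start@3 write@4
I3 add r4: issue@4 deps=(2,None) exec_start@4 write@6
I4 add r2: issue@5 deps=(0,2) exec_start@5 write@7
I5 add r2: issue@6 deps=(4,4) exec_start@7 write@8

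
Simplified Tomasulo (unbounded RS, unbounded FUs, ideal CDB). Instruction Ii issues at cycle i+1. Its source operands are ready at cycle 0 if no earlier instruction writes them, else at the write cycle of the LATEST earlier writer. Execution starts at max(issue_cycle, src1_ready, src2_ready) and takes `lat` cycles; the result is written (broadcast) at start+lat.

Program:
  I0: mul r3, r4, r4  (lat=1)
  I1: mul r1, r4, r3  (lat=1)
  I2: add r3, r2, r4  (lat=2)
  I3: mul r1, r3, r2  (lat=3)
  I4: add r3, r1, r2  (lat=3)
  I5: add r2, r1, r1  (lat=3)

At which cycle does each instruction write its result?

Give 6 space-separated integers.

Answer: 2 3 5 8 11 11

Derivation:
I0 mul r3: issue@1 deps=(None,None) exec_start@1 write@2
I1 mul r1: issue@2 deps=(None,0) exec_start@2 write@3
I2 add r3: issue@3 deps=(None,None) exec_start@3 write@5
I3 mul r1: issue@4 deps=(2,None) exec_start@5 write@8
I4 add r3: issue@5 deps=(3,None) exec_start@8 write@11
I5 add r2: issue@6 deps=(3,3) exec_start@8 write@11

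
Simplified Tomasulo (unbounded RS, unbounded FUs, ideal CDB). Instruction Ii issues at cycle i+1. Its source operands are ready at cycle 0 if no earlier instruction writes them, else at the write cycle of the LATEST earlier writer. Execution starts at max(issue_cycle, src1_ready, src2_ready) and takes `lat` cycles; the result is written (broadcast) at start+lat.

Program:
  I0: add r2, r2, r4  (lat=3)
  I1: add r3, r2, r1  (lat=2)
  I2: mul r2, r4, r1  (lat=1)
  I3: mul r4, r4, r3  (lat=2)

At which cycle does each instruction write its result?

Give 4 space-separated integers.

Answer: 4 6 4 8

Derivation:
I0 add r2: issue@1 deps=(None,None) exec_start@1 write@4
I1 add r3: issue@2 deps=(0,None) exec_start@4 write@6
I2 mul r2: issue@3 deps=(None,None) exec_start@3 write@4
I3 mul r4: issue@4 deps=(None,1) exec_start@6 write@8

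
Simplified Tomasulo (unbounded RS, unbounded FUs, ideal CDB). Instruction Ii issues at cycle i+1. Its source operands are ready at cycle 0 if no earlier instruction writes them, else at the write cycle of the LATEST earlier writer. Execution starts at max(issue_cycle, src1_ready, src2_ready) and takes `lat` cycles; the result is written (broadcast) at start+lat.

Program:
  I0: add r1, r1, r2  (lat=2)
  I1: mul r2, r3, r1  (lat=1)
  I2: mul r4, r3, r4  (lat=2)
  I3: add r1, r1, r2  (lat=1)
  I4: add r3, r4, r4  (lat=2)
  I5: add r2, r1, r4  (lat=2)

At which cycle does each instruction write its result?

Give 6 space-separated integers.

I0 add r1: issue@1 deps=(None,None) exec_start@1 write@3
I1 mul r2: issue@2 deps=(None,0) exec_start@3 write@4
I2 mul r4: issue@3 deps=(None,None) exec_start@3 write@5
I3 add r1: issue@4 deps=(0,1) exec_start@4 write@5
I4 add r3: issue@5 deps=(2,2) exec_start@5 write@7
I5 add r2: issue@6 deps=(3,2) exec_start@6 write@8

Answer: 3 4 5 5 7 8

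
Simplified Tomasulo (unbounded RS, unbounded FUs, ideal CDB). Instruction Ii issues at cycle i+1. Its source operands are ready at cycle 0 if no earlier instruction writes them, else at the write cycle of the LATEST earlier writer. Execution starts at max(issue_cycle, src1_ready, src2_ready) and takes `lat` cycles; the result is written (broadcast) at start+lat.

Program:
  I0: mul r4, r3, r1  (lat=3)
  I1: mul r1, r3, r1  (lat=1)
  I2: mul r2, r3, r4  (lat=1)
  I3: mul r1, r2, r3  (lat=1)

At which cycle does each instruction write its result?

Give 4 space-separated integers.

I0 mul r4: issue@1 deps=(None,None) exec_start@1 write@4
I1 mul r1: issue@2 deps=(None,None) exec_start@2 write@3
I2 mul r2: issue@3 deps=(None,0) exec_start@4 write@5
I3 mul r1: issue@4 deps=(2,None) exec_start@5 write@6

Answer: 4 3 5 6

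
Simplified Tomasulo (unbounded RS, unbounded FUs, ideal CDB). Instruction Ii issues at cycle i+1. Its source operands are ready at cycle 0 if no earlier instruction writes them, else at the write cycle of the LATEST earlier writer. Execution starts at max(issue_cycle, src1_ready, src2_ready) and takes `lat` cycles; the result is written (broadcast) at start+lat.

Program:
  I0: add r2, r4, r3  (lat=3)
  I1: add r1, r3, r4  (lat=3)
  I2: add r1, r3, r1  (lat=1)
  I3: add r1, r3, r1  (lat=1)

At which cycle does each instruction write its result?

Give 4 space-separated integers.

Answer: 4 5 6 7

Derivation:
I0 add r2: issue@1 deps=(None,None) exec_start@1 write@4
I1 add r1: issue@2 deps=(None,None) exec_start@2 write@5
I2 add r1: issue@3 deps=(None,1) exec_start@5 write@6
I3 add r1: issue@4 deps=(None,2) exec_start@6 write@7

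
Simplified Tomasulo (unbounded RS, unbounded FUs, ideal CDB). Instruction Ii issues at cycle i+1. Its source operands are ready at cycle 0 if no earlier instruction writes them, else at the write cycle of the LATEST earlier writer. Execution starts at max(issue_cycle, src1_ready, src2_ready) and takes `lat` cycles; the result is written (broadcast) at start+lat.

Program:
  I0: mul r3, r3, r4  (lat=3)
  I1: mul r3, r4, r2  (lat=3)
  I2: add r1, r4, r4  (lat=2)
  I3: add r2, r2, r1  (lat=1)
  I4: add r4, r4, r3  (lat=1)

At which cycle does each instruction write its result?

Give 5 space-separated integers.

I0 mul r3: issue@1 deps=(None,None) exec_start@1 write@4
I1 mul r3: issue@2 deps=(None,None) exec_start@2 write@5
I2 add r1: issue@3 deps=(None,None) exec_start@3 write@5
I3 add r2: issue@4 deps=(None,2) exec_start@5 write@6
I4 add r4: issue@5 deps=(None,1) exec_start@5 write@6

Answer: 4 5 5 6 6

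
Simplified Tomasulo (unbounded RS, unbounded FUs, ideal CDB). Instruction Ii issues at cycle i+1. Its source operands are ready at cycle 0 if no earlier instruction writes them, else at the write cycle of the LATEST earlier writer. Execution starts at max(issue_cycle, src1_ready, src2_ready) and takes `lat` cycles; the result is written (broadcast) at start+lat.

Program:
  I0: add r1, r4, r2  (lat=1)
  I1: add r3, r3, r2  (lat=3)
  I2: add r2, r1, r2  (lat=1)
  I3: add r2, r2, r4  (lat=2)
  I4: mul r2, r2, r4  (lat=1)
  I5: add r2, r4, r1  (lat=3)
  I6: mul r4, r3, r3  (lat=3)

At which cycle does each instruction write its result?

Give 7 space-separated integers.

I0 add r1: issue@1 deps=(None,None) exec_start@1 write@2
I1 add r3: issue@2 deps=(None,None) exec_start@2 write@5
I2 add r2: issue@3 deps=(0,None) exec_start@3 write@4
I3 add r2: issue@4 deps=(2,None) exec_start@4 write@6
I4 mul r2: issue@5 deps=(3,None) exec_start@6 write@7
I5 add r2: issue@6 deps=(None,0) exec_start@6 write@9
I6 mul r4: issue@7 deps=(1,1) exec_start@7 write@10

Answer: 2 5 4 6 7 9 10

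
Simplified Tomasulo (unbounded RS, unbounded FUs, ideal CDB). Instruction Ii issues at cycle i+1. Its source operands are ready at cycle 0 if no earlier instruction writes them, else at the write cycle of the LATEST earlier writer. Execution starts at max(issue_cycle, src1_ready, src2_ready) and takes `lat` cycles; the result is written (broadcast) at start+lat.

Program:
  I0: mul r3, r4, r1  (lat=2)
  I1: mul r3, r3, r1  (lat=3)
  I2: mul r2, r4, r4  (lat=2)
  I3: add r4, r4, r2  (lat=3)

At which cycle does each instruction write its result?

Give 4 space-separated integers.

Answer: 3 6 5 8

Derivation:
I0 mul r3: issue@1 deps=(None,None) exec_start@1 write@3
I1 mul r3: issue@2 deps=(0,None) exec_start@3 write@6
I2 mul r2: issue@3 deps=(None,None) exec_start@3 write@5
I3 add r4: issue@4 deps=(None,2) exec_start@5 write@8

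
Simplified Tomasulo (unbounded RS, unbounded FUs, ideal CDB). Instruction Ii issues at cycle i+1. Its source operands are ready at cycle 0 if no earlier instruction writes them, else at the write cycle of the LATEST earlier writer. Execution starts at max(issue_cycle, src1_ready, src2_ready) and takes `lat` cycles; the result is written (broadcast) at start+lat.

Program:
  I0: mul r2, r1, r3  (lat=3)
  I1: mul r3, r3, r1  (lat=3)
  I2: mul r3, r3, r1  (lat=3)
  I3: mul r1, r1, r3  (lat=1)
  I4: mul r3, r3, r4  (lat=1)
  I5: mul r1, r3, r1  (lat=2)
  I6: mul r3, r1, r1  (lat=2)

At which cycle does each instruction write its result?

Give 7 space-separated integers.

Answer: 4 5 8 9 9 11 13

Derivation:
I0 mul r2: issue@1 deps=(None,None) exec_start@1 write@4
I1 mul r3: issue@2 deps=(None,None) exec_start@2 write@5
I2 mul r3: issue@3 deps=(1,None) exec_start@5 write@8
I3 mul r1: issue@4 deps=(None,2) exec_start@8 write@9
I4 mul r3: issue@5 deps=(2,None) exec_start@8 write@9
I5 mul r1: issue@6 deps=(4,3) exec_start@9 write@11
I6 mul r3: issue@7 deps=(5,5) exec_start@11 write@13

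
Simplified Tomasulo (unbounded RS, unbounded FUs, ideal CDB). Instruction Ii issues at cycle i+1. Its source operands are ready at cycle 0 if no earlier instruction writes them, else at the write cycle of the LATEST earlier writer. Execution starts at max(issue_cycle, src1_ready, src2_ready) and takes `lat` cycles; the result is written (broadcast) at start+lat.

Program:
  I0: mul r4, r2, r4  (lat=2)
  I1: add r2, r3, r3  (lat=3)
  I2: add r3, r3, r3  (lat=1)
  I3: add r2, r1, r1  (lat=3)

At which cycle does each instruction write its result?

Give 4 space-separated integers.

Answer: 3 5 4 7

Derivation:
I0 mul r4: issue@1 deps=(None,None) exec_start@1 write@3
I1 add r2: issue@2 deps=(None,None) exec_start@2 write@5
I2 add r3: issue@3 deps=(None,None) exec_start@3 write@4
I3 add r2: issue@4 deps=(None,None) exec_start@4 write@7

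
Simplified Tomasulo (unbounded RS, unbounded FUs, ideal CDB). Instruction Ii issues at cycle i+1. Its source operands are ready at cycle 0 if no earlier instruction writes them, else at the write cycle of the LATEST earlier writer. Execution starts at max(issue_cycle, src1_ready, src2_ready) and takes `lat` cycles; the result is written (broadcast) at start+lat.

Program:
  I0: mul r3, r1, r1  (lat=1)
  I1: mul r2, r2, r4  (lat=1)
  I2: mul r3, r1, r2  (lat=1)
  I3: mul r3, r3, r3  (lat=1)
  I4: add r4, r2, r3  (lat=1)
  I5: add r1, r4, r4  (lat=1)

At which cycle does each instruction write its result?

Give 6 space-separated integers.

I0 mul r3: issue@1 deps=(None,None) exec_start@1 write@2
I1 mul r2: issue@2 deps=(None,None) exec_start@2 write@3
I2 mul r3: issue@3 deps=(None,1) exec_start@3 write@4
I3 mul r3: issue@4 deps=(2,2) exec_start@4 write@5
I4 add r4: issue@5 deps=(1,3) exec_start@5 write@6
I5 add r1: issue@6 deps=(4,4) exec_start@6 write@7

Answer: 2 3 4 5 6 7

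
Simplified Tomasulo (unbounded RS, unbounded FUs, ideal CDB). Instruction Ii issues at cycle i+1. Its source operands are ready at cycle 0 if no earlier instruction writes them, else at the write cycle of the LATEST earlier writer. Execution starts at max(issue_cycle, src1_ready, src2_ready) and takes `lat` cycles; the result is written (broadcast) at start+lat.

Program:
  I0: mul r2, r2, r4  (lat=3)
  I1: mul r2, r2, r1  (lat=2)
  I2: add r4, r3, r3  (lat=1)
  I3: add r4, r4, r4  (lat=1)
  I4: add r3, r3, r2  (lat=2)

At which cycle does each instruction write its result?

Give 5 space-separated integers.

Answer: 4 6 4 5 8

Derivation:
I0 mul r2: issue@1 deps=(None,None) exec_start@1 write@4
I1 mul r2: issue@2 deps=(0,None) exec_start@4 write@6
I2 add r4: issue@3 deps=(None,None) exec_start@3 write@4
I3 add r4: issue@4 deps=(2,2) exec_start@4 write@5
I4 add r3: issue@5 deps=(None,1) exec_start@6 write@8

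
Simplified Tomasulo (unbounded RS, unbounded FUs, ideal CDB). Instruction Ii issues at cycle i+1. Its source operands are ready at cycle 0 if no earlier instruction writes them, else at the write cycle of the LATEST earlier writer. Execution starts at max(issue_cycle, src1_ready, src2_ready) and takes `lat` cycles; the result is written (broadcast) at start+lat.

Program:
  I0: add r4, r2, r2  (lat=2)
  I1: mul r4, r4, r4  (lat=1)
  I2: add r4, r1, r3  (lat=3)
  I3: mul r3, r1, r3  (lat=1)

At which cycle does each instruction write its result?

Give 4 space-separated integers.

Answer: 3 4 6 5

Derivation:
I0 add r4: issue@1 deps=(None,None) exec_start@1 write@3
I1 mul r4: issue@2 deps=(0,0) exec_start@3 write@4
I2 add r4: issue@3 deps=(None,None) exec_start@3 write@6
I3 mul r3: issue@4 deps=(None,None) exec_start@4 write@5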